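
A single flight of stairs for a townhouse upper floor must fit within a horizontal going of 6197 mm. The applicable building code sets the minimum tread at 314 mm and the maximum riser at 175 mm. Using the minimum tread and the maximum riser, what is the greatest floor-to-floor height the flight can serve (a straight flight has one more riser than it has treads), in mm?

3500 mm

Treads that fit: ⌊6197 / 314⌋ = 19.
Risers = treads + 1 = 20.
Maximum height = 20 × 175 = 3500 mm.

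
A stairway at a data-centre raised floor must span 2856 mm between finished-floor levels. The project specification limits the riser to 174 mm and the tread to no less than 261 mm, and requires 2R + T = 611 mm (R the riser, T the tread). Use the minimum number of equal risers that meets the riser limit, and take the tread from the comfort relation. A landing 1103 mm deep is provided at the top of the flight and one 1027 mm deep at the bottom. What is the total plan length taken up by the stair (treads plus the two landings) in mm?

6530 mm

2856 / 174 = 16.41, so 17 risers are needed.
Each riser is 2856/17 = 168 mm (≤ 174 mm).
From 2R + T = 611: T = 611 − 336 = 275 mm.
Treads = 17 − 1 = 16; going = 16 × 275 = 4400 mm.
Enclosure = 4400 + 1103 + 1027 = 6530 mm.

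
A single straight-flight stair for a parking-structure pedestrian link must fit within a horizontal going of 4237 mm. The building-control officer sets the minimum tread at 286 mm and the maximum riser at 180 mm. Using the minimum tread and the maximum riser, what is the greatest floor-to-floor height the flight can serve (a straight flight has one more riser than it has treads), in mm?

Treads that fit: ⌊4237 / 286⌋ = 14.
Risers = treads + 1 = 15.
Maximum height = 15 × 180 = 2700 mm.

2700 mm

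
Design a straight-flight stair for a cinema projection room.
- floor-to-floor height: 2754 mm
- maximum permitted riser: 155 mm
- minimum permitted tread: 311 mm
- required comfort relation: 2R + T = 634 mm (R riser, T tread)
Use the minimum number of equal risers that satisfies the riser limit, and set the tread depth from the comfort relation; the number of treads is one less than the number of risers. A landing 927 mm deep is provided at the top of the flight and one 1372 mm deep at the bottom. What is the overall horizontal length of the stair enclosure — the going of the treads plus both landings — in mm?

At most 155 each: 2754/155 = 17.77, giving 18 risers.
R = 2754 ÷ 18 = 153 mm.
From 2R + T = 634: T = 634 − 306 = 328 mm.
18 risers give 17 treads; going = 17 × 328 = 5576 mm.
Enclosure = 5576 + 927 + 1372 = 7875 mm.

7875 mm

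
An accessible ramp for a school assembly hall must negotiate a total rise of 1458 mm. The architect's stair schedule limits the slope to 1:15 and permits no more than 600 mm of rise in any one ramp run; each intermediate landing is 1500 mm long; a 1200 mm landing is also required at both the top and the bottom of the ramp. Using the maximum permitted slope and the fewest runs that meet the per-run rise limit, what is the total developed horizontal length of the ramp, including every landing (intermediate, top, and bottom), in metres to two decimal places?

At most 600 each: 1458/600 = 2.43, giving 3 ramp runs. That means 2 intermediate landings.
Horizontal run for 1458 mm of rise at 1:15 is 1458 × 15 = 21870 mm.
Intermediate landings: 2 × 1500 = 3000 mm.
Top and bottom landings: 2 × 1200 = 2400 mm.
Total = 21870 + 3000 + 2400 = 27270 mm.
= 27.27 m.

27.27 m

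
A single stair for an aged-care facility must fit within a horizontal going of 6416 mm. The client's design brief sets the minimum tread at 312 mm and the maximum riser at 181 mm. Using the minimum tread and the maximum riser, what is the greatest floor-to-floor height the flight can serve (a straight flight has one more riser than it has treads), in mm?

3801 mm

6416 / 312 = 20.56, so 20 treads fit.
Risers = treads + 1 = 21.
Maximum height = 21 × 181 = 3801 mm.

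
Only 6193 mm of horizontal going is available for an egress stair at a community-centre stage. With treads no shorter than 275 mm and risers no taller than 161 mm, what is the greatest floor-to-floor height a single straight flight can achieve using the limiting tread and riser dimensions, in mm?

3703 mm

6193 / 275 = 22.52, so 22 treads fit.
Risers = treads + 1 = 23.
Maximum height = 23 × 161 = 3703 mm.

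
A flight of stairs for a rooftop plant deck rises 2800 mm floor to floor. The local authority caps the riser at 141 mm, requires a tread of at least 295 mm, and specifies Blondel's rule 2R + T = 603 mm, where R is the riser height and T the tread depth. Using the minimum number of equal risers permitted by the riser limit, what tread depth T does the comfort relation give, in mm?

2800 / 141 = 19.86, so 20 risers are needed.
Riser R = 2800 / 20 = 140 mm, within the 141 mm limit.
Tread T = 603 − 2 × 140 = 323 mm (≥ 295 mm).

323 mm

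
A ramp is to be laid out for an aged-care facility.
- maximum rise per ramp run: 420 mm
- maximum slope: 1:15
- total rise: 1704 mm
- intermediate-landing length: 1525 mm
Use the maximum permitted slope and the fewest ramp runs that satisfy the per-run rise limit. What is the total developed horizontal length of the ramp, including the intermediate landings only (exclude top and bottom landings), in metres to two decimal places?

31.66 m

1704 / 420 = 4.057 → round up to 5 ramp runs. That means 4 intermediate landings.
Ramp run (horizontal) at 1:15: 1704 × 15 = 25560 mm.
Intermediate landings: 4 × 1525 = 6100 mm.
Total developed length = 25560 + 6100 = 31660 mm.
= 31.66 m.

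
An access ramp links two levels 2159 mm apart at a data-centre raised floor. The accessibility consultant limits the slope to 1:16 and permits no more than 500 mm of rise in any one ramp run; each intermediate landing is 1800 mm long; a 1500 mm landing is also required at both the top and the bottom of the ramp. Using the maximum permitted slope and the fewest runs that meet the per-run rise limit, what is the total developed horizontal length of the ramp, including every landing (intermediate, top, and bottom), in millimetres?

44744 mm

2159 / 500 = 4.318 → round up to 5 ramp runs. That means 4 intermediate landings.
Ramp run (horizontal) at 1:16: 2159 × 16 = 34544 mm.
4 intermediate landings contribute 4 × 1800 = 7200 mm.
Top and bottom landings: 2 × 1500 = 3000 mm.
Total = 34544 + 7200 + 3000 = 44744 mm.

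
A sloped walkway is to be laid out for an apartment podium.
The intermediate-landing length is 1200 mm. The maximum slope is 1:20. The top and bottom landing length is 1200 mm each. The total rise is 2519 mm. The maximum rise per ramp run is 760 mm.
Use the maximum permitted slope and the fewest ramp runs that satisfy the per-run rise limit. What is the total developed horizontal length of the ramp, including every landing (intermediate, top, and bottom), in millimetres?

56380 mm

⌈2519/760⌉ = 4 ramp runs. That means 3 intermediate landings.
Horizontal run for 2519 mm of rise at 1:20 is 2519 × 20 = 50380 mm.
Intermediate landings: 3 × 1200 = 3600 mm.
Top and bottom landings: 2 × 1200 = 2400 mm.
Total = 50380 + 3600 + 2400 = 56380 mm.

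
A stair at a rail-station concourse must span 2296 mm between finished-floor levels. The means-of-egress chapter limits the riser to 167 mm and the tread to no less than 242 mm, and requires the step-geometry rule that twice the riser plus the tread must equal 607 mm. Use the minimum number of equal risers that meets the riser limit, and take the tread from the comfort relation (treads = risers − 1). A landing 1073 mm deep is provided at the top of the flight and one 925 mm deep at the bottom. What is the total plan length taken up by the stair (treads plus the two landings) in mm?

⌈2296/167⌉ = 14 risers.
Riser R = 2296 / 14 = 164 mm, within the 167 mm limit.
Tread T = 607 − 2 × 164 = 279 mm (≥ 242 mm).
Going = (14 − 1) × 279 = 3627 mm.
Add landings: 3627 + 1073 + 925 = 5625 mm.

5625 mm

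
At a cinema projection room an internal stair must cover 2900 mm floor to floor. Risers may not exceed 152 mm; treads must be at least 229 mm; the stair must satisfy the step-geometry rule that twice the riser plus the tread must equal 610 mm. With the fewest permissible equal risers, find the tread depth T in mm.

320 mm

2900 / 152 = 19.079 → round up to 20 risers.
Each riser is 2900/20 = 145 mm (≤ 152 mm).
T = 610 − 2·145 = 320 mm, which satisfies the 229 mm minimum.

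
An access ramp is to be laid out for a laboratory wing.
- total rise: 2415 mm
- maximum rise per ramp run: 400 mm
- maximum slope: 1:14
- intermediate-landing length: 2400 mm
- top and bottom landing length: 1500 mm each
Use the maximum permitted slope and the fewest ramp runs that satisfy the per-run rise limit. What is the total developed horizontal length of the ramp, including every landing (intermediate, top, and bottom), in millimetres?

2415 / 400 = 6.037 → round up to 7 ramp runs. That means 6 intermediate landings.
Ramp run (horizontal) at 1:14: 2415 × 14 = 33810 mm.
Intermediate landings: 6 × 2400 = 14400 mm.
Top and bottom landings: 2 × 1500 = 3000 mm.
Total = 33810 + 14400 + 3000 = 51210 mm.

51210 mm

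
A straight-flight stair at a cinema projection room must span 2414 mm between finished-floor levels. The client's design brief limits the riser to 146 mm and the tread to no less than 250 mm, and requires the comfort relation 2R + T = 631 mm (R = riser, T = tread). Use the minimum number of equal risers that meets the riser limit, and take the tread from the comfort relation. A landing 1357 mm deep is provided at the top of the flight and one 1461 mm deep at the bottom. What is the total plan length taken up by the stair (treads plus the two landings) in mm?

8370 mm

At most 146 each: 2414/146 = 16.53, giving 17 risers.
Each riser is 2414/17 = 142 mm (≤ 146 mm).
Tread T = 631 − 2 × 142 = 347 mm (≥ 250 mm).
Treads = 17 − 1 = 16; going = 16 × 347 = 5552 mm.
Enclosure = 5552 + 1357 + 1461 = 8370 mm.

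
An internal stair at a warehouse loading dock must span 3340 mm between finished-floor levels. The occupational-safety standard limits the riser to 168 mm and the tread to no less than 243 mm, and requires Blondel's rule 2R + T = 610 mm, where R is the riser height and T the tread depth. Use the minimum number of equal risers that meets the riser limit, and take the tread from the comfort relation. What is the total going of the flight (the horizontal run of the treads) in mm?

3340 / 168 = 19.881 → round up to 20 risers.
Each riser is 3340/20 = 167 mm (≤ 168 mm).
Tread T = 610 − 2 × 167 = 276 mm (≥ 243 mm).
20 risers give 19 treads; going = 19 × 276 = 5244 mm.

5244 mm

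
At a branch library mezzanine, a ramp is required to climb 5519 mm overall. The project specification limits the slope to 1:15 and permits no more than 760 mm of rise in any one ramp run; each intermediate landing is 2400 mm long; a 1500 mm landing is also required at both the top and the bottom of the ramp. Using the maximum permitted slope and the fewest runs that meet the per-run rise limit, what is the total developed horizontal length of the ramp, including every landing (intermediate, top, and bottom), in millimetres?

5519 / 760 = 7.26, so 8 ramp runs are needed. That means 7 intermediate landings.
Horizontal run for 5519 mm of rise at 1:15 is 5519 × 15 = 82785 mm.
7 intermediate landings contribute 7 × 2400 = 16800 mm.
Top and bottom landings: 2 × 1500 = 3000 mm.
Total = 82785 + 16800 + 3000 = 102585 mm.

102585 mm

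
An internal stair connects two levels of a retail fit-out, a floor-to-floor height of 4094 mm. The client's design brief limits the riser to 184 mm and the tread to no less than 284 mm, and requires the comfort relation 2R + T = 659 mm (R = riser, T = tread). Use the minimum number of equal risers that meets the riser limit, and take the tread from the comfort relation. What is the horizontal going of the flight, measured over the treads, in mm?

6666 mm

4094 / 184 = 22.25, so 23 risers are needed.
Each riser is 4094/23 = 178 mm (≤ 184 mm).
T = 659 − 2·178 = 303 mm, which satisfies the 284 mm minimum.
Going = (23 − 1) × 303 = 6666 mm.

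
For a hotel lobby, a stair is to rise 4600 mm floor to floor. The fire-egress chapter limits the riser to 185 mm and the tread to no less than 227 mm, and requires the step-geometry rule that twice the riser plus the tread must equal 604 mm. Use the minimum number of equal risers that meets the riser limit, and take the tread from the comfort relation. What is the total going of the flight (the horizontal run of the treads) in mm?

4600 / 185 = 24.86, so 25 risers are needed.
R = 4600 ÷ 25 = 184 mm.
T = 604 − 2·184 = 236 mm, which satisfies the 227 mm minimum.
Going = (25 − 1) × 236 = 5664 mm.

5664 mm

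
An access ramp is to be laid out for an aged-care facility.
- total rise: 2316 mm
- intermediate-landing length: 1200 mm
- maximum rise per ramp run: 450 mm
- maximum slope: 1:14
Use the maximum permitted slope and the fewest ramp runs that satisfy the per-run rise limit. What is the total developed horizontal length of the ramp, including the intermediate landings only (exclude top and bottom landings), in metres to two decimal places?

2316 / 450 = 5.147 → round up to 6 ramp runs. That means 5 intermediate landings.
Horizontal run for 2316 mm of rise at 1:14 is 2316 × 14 = 32424 mm.
5 intermediate landings contribute 5 × 1200 = 6000 mm.
Total developed length = 32424 + 6000 = 38424 mm.
= 38.42 m.

38.42 m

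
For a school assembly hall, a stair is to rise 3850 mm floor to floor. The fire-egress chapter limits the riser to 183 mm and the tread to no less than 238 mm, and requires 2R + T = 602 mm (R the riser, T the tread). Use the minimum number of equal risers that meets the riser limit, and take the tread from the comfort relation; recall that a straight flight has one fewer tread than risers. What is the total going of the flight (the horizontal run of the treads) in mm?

At most 183 each: 3850/183 = 21.04, giving 22 risers.
Riser R = 3850 / 22 = 175 mm, within the 183 mm limit.
T = 602 − 2·175 = 252 mm, which satisfies the 238 mm minimum.
Going = (22 − 1) × 252 = 5292 mm.

5292 mm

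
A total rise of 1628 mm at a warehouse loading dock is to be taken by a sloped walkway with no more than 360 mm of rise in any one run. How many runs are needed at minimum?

5 runs

⌈1628/360⌉ = 5 ramp runs.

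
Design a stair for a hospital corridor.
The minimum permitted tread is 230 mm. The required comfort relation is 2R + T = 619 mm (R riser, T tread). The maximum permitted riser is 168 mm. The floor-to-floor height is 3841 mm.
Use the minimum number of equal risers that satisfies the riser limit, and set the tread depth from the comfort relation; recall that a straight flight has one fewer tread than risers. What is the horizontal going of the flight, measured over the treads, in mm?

6270 mm

⌈3841/168⌉ = 23 risers.
R = 3841 ÷ 23 = 167 mm.
T = 619 − 2·167 = 285 mm, which satisfies the 230 mm minimum.
Treads = 23 − 1 = 22; going = 22 × 285 = 6270 mm.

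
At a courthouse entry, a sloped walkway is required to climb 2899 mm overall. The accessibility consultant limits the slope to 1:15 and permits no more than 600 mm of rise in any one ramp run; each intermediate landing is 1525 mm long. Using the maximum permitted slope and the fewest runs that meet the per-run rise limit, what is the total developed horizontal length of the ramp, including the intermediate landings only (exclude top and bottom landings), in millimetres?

49585 mm

⌈2899/600⌉ = 5 ramp runs. That means 4 intermediate landings.
Ramp run (horizontal) at 1:15: 2899 × 15 = 43485 mm.
Intermediate landings: 4 × 1525 = 6100 mm.
Developed length = 43485 + 6100 = 49585 mm.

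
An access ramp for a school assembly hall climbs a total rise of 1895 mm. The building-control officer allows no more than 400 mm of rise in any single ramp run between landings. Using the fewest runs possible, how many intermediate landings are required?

1895 / 400 = 4.74, so 5 ramp runs are needed.
5 runs are separated by 4 intermediate landings.

4 intermediate landings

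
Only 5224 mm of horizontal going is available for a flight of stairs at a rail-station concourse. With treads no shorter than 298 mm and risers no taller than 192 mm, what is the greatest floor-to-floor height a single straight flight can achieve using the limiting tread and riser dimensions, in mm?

3456 mm

5224 / 298 = 17.53, so 17 treads fit.
Risers = treads + 1 = 18.
Maximum height = 18 × 192 = 3456 mm.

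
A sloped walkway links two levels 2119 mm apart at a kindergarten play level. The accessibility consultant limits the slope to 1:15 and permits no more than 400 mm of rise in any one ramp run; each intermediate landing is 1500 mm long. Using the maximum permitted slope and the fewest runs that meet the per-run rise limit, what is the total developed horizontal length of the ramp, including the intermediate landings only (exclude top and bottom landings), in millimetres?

⌈2119/400⌉ = 6 ramp runs. That means 5 intermediate landings.
Ramp run (horizontal) at 1:15: 2119 × 15 = 31785 mm.
5 intermediate landings contribute 5 × 1500 = 7500 mm.
Developed length = 31785 + 7500 = 39285 mm.

39285 mm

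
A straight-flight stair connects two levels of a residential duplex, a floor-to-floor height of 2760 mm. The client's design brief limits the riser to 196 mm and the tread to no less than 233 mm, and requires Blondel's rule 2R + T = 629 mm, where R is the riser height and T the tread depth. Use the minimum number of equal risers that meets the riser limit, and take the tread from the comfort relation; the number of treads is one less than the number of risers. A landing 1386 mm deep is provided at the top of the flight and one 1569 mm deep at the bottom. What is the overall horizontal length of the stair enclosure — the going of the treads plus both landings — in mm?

6609 mm

2760 / 196 = 14.08, so 15 risers are needed.
R = 2760 ÷ 15 = 184 mm.
Tread T = 629 − 2 × 184 = 261 mm (≥ 233 mm).
Treads = 15 − 1 = 14; going = 14 × 261 = 3654 mm.
Enclosure = 3654 + 1386 + 1569 = 6609 mm.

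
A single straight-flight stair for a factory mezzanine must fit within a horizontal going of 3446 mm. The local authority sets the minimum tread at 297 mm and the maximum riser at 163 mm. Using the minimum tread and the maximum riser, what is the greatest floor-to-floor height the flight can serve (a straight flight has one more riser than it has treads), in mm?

3446 / 297 = 11.60, so 11 treads fit.
Risers = treads + 1 = 12.
Maximum height = 12 × 163 = 1956 mm.

1956 mm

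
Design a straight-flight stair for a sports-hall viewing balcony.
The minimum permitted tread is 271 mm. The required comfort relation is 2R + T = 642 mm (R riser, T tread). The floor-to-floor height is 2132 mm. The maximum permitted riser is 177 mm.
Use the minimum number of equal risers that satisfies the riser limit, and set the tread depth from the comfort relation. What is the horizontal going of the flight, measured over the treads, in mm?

⌈2132/177⌉ = 13 risers.
Riser R = 2132 / 13 = 164 mm, within the 177 mm limit.
From 2R + T = 642: T = 642 − 328 = 314 mm.
13 risers give 12 treads; going = 12 × 314 = 3768 mm.

3768 mm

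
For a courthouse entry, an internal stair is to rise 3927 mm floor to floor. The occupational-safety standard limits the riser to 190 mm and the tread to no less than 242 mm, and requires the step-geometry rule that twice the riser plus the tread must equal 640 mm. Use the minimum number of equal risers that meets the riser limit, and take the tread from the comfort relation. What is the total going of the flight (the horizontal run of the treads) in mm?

3927 / 190 = 20.67, so 21 risers are needed.
R = 3927 ÷ 21 = 187 mm.
Tread T = 640 − 2 × 187 = 266 mm (≥ 242 mm).
Going = (21 − 1) × 266 = 5320 mm.

5320 mm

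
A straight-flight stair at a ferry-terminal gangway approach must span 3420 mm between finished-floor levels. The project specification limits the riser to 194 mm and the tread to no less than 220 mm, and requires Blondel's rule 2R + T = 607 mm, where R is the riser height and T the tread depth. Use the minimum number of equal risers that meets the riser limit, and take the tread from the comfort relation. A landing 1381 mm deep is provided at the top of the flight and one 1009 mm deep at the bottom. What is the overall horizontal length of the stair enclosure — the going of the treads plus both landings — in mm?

3420 / 194 = 17.629 → round up to 18 risers.
Each riser is 3420/18 = 190 mm (≤ 194 mm).
From 2R + T = 607: T = 607 − 380 = 227 mm.
Going = (18 − 1) × 227 = 3859 mm.
Enclosure = 3859 + 1381 + 1009 = 6249 mm.

6249 mm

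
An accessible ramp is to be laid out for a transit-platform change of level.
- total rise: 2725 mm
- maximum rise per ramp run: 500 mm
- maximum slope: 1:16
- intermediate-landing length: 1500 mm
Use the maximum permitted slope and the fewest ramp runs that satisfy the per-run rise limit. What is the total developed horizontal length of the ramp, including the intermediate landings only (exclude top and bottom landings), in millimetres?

51100 mm

2725 / 500 = 5.450 → round up to 6 ramp runs. That means 5 intermediate landings.
Horizontal run for 2725 mm of rise at 1:16 is 2725 × 16 = 43600 mm.
Intermediate landings: 5 × 1500 = 7500 mm.
Developed length = 43600 + 7500 = 51100 mm.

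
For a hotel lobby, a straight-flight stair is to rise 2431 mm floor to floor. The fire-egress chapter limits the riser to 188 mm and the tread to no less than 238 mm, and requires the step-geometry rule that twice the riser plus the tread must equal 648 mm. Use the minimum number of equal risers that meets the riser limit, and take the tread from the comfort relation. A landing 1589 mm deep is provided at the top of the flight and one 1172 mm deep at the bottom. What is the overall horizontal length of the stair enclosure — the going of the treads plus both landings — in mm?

2431 / 188 = 12.93, so 13 risers are needed.
Each riser is 2431/13 = 187 mm (≤ 188 mm).
From 2R + T = 648: T = 648 − 374 = 274 mm.
Going = (13 − 1) × 274 = 3288 mm.
Enclosure = 3288 + 1589 + 1172 = 6049 mm.

6049 mm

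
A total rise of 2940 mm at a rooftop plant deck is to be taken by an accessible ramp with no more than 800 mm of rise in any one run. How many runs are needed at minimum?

4 runs

2940 / 800 = 3.67, so 4 ramp runs are needed.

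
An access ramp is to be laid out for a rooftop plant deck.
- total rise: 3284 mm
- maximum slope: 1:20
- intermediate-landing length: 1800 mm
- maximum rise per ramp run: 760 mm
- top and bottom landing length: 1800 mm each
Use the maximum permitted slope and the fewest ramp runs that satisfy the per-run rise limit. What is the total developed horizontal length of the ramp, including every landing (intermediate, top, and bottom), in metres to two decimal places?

76.48 m

3284 / 760 = 4.321 → round up to 5 ramp runs. That means 4 intermediate landings.
Horizontal run for 3284 mm of rise at 1:20 is 3284 × 20 = 65680 mm.
4 intermediate landings contribute 4 × 1800 = 7200 mm.
Top and bottom landings: 2 × 1800 = 3600 mm.
Total = 65680 + 7200 + 3600 = 76480 mm.
= 76.48 m.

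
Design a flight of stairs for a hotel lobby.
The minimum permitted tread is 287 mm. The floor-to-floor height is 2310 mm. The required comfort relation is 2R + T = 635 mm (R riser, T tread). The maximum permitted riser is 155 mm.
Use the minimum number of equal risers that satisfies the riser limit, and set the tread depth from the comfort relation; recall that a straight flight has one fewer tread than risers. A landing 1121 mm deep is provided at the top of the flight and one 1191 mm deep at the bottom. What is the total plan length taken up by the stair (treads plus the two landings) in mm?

At most 155 each: 2310/155 = 14.90, giving 15 risers.
Each riser is 2310/15 = 154 mm (≤ 155 mm).
Tread T = 635 − 2 × 154 = 327 mm (≥ 287 mm).
15 risers give 14 treads; going = 14 × 327 = 4578 mm.
Enclosure = 4578 + 1121 + 1191 = 6890 mm.

6890 mm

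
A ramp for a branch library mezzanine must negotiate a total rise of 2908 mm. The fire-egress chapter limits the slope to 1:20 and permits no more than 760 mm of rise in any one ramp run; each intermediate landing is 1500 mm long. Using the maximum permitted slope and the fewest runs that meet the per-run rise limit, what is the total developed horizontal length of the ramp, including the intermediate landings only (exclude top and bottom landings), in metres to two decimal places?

At most 760 each: 2908/760 = 3.83, giving 4 ramp runs. That means 3 intermediate landings.
Horizontal run for 2908 mm of rise at 1:20 is 2908 × 20 = 58160 mm.
Intermediate landings: 3 × 1500 = 4500 mm.
Developed length = 58160 + 4500 = 62660 mm.
= 62.66 m.

62.66 m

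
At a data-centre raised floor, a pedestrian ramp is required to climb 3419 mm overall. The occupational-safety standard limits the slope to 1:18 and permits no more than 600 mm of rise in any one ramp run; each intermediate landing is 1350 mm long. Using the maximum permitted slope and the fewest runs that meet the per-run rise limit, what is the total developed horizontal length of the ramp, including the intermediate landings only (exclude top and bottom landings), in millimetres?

3419 / 600 = 5.70, so 6 ramp runs are needed. That means 5 intermediate landings.
Horizontal run for 3419 mm of rise at 1:18 is 3419 × 18 = 61542 mm.
5 intermediate landings contribute 5 × 1350 = 6750 mm.
Developed length = 61542 + 6750 = 68292 mm.

68292 mm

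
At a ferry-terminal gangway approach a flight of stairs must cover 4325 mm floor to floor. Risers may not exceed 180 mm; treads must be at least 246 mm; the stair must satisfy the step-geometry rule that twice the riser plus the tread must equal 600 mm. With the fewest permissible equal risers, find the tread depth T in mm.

4325 / 180 = 24.028 → round up to 25 risers.
Riser R = 4325 / 25 = 173 mm, within the 180 mm limit.
From 2R + T = 600: T = 600 − 346 = 254 mm.

254 mm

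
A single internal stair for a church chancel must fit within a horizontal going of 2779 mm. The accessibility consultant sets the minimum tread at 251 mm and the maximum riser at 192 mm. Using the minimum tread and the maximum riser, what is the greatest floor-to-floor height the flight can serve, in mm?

Treads that fit: ⌊2779 / 251⌋ = 11.
Risers = treads + 1 = 12.
Maximum height = 12 × 192 = 2304 mm.

2304 mm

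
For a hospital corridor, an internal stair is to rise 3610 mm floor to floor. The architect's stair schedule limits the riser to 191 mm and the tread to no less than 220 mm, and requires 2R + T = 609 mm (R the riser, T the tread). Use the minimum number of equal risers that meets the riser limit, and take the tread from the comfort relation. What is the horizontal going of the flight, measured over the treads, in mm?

⌈3610/191⌉ = 19 risers.
Riser R = 3610 / 19 = 190 mm, within the 191 mm limit.
Tread T = 609 − 2 × 190 = 229 mm (≥ 220 mm).
Going = (19 − 1) × 229 = 4122 mm.

4122 mm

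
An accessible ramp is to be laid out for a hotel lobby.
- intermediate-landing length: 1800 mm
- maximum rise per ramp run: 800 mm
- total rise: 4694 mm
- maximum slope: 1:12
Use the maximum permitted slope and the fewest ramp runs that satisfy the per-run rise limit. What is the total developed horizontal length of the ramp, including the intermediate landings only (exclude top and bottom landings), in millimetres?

65328 mm

At most 800 each: 4694/800 = 5.87, giving 6 ramp runs. That means 5 intermediate landings.
Ramp run (horizontal) at 1:12: 4694 × 12 = 56328 mm.
5 intermediate landings contribute 5 × 1800 = 9000 mm.
Total developed length = 56328 + 9000 = 65328 mm.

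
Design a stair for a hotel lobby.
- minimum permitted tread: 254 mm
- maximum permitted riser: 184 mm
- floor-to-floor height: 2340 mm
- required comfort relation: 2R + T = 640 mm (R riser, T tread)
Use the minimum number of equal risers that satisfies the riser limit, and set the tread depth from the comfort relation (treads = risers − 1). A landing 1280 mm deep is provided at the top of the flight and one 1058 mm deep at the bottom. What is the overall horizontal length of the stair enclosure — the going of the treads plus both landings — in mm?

5698 mm

At most 184 each: 2340/184 = 12.72, giving 13 risers.
Each riser is 2340/13 = 180 mm (≤ 184 mm).
From 2R + T = 640: T = 640 − 360 = 280 mm.
13 risers give 12 treads; going = 12 × 280 = 3360 mm.
Add landings: 3360 + 1280 + 1058 = 5698 mm.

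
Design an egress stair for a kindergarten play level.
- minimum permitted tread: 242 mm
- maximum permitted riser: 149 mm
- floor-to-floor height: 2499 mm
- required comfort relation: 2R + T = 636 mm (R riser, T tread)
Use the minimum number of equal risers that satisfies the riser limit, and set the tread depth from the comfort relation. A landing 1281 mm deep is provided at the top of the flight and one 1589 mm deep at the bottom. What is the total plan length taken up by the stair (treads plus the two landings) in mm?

2499 / 149 = 16.772 → round up to 17 risers.
Riser R = 2499 / 17 = 147 mm, within the 149 mm limit.
Tread T = 636 − 2 × 147 = 342 mm (≥ 242 mm).
17 risers give 16 treads; going = 16 × 342 = 5472 mm.
Enclosure = 5472 + 1281 + 1589 = 8342 mm.

8342 mm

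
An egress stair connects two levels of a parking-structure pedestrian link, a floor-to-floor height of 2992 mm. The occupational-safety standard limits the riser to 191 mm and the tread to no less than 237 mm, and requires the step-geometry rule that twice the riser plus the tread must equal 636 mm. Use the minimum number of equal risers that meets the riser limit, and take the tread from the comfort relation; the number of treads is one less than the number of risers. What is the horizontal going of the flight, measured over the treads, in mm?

2992 / 191 = 15.665 → round up to 16 risers.
Each riser is 2992/16 = 187 mm (≤ 191 mm).
T = 636 − 2·187 = 262 mm, which satisfies the 237 mm minimum.
16 risers give 15 treads; going = 15 × 262 = 3930 mm.

3930 mm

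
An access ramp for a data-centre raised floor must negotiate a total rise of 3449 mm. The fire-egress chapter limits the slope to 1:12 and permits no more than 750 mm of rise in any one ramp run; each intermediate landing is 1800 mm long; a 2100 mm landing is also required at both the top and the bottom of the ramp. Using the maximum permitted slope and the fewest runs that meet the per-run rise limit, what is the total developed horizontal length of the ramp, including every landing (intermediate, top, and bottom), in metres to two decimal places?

52.79 m

3449 / 750 = 4.599 → round up to 5 ramp runs. That means 4 intermediate landings.
Ramp run (horizontal) at 1:12: 3449 × 12 = 41388 mm.
Intermediate landings: 4 × 1800 = 7200 mm.
Top and bottom landings: 2 × 2100 = 4200 mm.
Total = 41388 + 7200 + 4200 = 52788 mm.
= 52.79 m.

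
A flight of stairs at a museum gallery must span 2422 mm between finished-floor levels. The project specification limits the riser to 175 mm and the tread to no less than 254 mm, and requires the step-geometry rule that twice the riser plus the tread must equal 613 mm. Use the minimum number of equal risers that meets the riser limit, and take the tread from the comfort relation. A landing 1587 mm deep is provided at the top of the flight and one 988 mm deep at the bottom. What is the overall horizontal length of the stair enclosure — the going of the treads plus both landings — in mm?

2422 / 175 = 13.840 → round up to 14 risers.
Each riser is 2422/14 = 173 mm (≤ 175 mm).
T = 613 − 2·173 = 267 mm, which satisfies the 254 mm minimum.
Going = (14 − 1) × 267 = 3471 mm.
Add landings: 3471 + 1587 + 988 = 6046 mm.

6046 mm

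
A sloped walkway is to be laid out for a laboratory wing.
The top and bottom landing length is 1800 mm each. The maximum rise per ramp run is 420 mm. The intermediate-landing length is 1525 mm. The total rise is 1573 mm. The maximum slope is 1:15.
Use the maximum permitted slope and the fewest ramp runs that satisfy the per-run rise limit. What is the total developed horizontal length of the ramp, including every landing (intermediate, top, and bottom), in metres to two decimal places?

31.77 m

1573 / 420 = 3.745 → round up to 4 ramp runs. That means 3 intermediate landings.
Horizontal run for 1573 mm of rise at 1:15 is 1573 × 15 = 23595 mm.
3 intermediate landings contribute 3 × 1525 = 4575 mm.
Top and bottom landings: 2 × 1800 = 3600 mm.
Total = 23595 + 4575 + 3600 = 31770 mm.
= 31.77 m.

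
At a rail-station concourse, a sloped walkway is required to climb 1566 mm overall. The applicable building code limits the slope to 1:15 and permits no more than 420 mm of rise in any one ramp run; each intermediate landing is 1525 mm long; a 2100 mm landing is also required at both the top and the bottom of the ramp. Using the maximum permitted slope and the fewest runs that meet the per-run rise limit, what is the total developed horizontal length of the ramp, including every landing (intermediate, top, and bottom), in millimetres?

32265 mm

1566 / 420 = 3.729 → round up to 4 ramp runs. That means 3 intermediate landings.
Horizontal run for 1566 mm of rise at 1:15 is 1566 × 15 = 23490 mm.
3 intermediate landings contribute 3 × 1525 = 4575 mm.
Top and bottom landings: 2 × 2100 = 4200 mm.
Total = 23490 + 4575 + 4200 = 32265 mm.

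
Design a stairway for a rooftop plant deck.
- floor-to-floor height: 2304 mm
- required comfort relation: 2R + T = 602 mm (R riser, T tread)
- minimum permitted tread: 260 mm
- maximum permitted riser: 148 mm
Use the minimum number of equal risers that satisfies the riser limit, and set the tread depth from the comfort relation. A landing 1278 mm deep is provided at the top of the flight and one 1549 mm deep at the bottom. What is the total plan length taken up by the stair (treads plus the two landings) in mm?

7537 mm

2304 / 148 = 15.57, so 16 risers are needed.
R = 2304 ÷ 16 = 144 mm.
From 2R + T = 602: T = 602 − 288 = 314 mm.
16 risers give 15 treads; going = 15 × 314 = 4710 mm.
Add landings: 4710 + 1278 + 1549 = 7537 mm.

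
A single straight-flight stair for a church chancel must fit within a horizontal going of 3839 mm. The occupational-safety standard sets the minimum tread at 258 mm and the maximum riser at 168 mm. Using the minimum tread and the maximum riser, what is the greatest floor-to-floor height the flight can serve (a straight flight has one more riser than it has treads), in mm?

2520 mm

Treads that fit: ⌊3839 / 258⌋ = 14.
Risers = treads + 1 = 15.
Maximum height = 15 × 168 = 2520 mm.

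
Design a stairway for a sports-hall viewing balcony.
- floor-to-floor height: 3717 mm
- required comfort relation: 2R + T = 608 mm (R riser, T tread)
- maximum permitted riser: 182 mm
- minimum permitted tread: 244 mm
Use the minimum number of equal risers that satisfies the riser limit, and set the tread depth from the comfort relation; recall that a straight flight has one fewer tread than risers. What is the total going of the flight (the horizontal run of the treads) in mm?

At most 182 each: 3717/182 = 20.42, giving 21 risers.
Riser R = 3717 / 21 = 177 mm, within the 182 mm limit.
Tread T = 608 − 2 × 177 = 254 mm (≥ 244 mm).
Treads = 21 − 1 = 20; going = 20 × 254 = 5080 mm.

5080 mm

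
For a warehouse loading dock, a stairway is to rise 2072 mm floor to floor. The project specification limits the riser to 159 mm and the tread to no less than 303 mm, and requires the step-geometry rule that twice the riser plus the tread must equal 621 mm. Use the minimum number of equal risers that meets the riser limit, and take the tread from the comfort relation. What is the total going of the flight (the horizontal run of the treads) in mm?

⌈2072/159⌉ = 14 risers.
Each riser is 2072/14 = 148 mm (≤ 159 mm).
From 2R + T = 621: T = 621 − 296 = 325 mm.
Treads = 14 − 1 = 13; going = 13 × 325 = 4225 mm.

4225 mm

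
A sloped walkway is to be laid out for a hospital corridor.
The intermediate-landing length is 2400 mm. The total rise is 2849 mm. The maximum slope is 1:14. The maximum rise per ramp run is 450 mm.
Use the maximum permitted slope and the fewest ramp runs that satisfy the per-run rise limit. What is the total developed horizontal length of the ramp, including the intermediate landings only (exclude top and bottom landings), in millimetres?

2849 / 450 = 6.331 → round up to 7 ramp runs. That means 6 intermediate landings.
Horizontal run for 2849 mm of rise at 1:14 is 2849 × 14 = 39886 mm.
6 intermediate landings contribute 6 × 2400 = 14400 mm.
Developed length = 39886 + 14400 = 54286 mm.

54286 mm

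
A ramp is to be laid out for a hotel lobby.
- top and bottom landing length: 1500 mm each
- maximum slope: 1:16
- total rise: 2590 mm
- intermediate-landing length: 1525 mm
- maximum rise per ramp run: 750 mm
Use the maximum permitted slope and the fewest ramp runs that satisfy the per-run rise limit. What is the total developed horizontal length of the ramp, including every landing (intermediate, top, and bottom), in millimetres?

2590 / 750 = 3.45, so 4 ramp runs are needed. That means 3 intermediate landings.
Ramp run (horizontal) at 1:16: 2590 × 16 = 41440 mm.
Intermediate landings: 3 × 1525 = 4575 mm.
Top and bottom landings: 2 × 1500 = 3000 mm.
Total = 41440 + 4575 + 3000 = 49015 mm.

49015 mm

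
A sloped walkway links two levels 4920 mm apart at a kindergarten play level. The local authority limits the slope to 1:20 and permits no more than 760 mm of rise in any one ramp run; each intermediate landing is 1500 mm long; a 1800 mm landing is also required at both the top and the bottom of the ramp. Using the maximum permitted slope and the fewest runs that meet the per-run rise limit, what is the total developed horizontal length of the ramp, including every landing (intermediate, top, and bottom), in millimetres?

111000 mm

At most 760 each: 4920/760 = 6.47, giving 7 ramp runs. That means 6 intermediate landings.
Horizontal run for 4920 mm of rise at 1:20 is 4920 × 20 = 98400 mm.
6 intermediate landings contribute 6 × 1500 = 9000 mm.
Top and bottom landings: 2 × 1800 = 3600 mm.
Total = 98400 + 9000 + 3600 = 111000 mm.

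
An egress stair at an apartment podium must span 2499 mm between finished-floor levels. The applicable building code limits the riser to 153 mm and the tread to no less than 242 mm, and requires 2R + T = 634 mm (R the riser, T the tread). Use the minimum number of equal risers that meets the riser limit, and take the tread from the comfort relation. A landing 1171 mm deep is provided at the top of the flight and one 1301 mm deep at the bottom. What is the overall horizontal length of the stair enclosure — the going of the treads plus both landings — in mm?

2499 / 153 = 16.33, so 17 risers are needed.
R = 2499 ÷ 17 = 147 mm.
From 2R + T = 634: T = 634 − 294 = 340 mm.
17 risers give 16 treads; going = 16 × 340 = 5440 mm.
Add landings: 5440 + 1171 + 1301 = 7912 mm.

7912 mm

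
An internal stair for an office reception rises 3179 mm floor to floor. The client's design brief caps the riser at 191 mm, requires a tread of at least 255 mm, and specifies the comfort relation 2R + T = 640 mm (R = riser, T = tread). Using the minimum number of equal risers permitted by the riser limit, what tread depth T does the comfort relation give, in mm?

3179 / 191 = 16.644 → round up to 17 risers.
R = 3179 ÷ 17 = 187 mm.
T = 640 − 2·187 = 266 mm, which satisfies the 255 mm minimum.

266 mm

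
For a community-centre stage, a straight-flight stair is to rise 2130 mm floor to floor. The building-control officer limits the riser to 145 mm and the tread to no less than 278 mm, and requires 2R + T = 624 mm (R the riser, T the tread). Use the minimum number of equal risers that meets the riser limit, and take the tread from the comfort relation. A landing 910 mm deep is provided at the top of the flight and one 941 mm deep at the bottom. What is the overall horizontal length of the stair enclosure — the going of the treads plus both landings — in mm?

6611 mm

2130 / 145 = 14.690 → round up to 15 risers.
Each riser is 2130/15 = 142 mm (≤ 145 mm).
T = 624 − 2·142 = 340 mm, which satisfies the 278 mm minimum.
15 risers give 14 treads; going = 14 × 340 = 4760 mm.
Add landings: 4760 + 910 + 941 = 6611 mm.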